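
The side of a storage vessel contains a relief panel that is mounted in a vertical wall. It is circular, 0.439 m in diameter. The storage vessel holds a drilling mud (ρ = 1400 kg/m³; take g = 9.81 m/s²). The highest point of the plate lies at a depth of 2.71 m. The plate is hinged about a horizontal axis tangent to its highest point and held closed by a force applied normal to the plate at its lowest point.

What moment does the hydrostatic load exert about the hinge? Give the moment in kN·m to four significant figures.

γ = ρg = 1400 × 9.81 / 1000 = 13.734 kN/m³.
The centroid is at the centre, 0.2195 m below the top of the plate, so the centroid depth is h_c = 2.71 + 0.2195 = 2.9295 m.
A = π(0.2195)² = 0.151363 m².
Resultant F = γ·h_c·A = 13.734 × 2.9295 × 0.151363 = 6.0899 kN.
I_c = πr⁴/4 = π × 0.2195⁴/4 = 0.00182317 m⁴.
Centre of pressure: y_p = y_c + I_c/(y_c·A) = 2.9295 + 0.00182317/(2.9295 × 0.151363) = 2.9295 + 0.00411163 = 2.93361 m along the plane.
The resultant acts 0.2195 + 0.00411163 = 0.223612 m (along the plate) below the hinge at the top edge, so the moment about the hinge is M = F × 0.223612 = 6.0899 × 0.223612 = 1.36177 kN·m.

M ≈ 1.362 kN·m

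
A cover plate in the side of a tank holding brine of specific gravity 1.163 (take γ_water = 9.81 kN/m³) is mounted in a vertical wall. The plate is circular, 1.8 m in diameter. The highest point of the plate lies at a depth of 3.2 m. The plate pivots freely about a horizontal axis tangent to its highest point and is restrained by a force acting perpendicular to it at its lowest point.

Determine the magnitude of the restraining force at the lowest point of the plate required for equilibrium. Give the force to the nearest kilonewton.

γ = 1.163 × 9.81 = 11.40903 kN/m³.
The centroid is at the centre, 0.9 m below the top of the plate, so the centroid depth is h_c = 3.2 + 0.9 = 4.1 m.
A = π(0.9)² = 2.54469 m².
Resultant F = γ·h_c·A = 11.40903 × 4.1 × 2.54469 = 119.033 kN.
I_c = πr⁴/4 = π × 0.9⁴/4 = 0.5153 m⁴.
Centre of pressure: y_p = y_c + I_c/(y_c·A) = 4.1 + 0.5153/(4.1 × 2.54469) = 4.1 + 0.0493903 = 4.14939 m along the plane.
The resultant acts 0.9 + 0.0493903 = 0.94939 m (along the plate) below the hinge at the top edge, so the moment about the hinge is M = F × 0.94939 = 119.033 × 0.94939 = 113.009 kN·m.
A normal force at the bottom, 1.8 m from the hinge, must supply this moment: P = 113.009/1.8 = 62.7828 kN.

P ≈ 63 kN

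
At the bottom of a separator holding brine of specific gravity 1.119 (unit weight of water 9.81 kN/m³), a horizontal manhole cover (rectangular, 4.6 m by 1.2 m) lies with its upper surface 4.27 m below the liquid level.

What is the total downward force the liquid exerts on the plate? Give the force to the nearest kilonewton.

γ = 1.119 × 9.81 = 10.97739 kN/m³.
The plate is horizontal, so pressure is uniform at p = γ·h = 10.97739 × 4.27 = 46.8735 kN/m².
A = 4.6 × 1.2 = 5.52 m².
F = p·A = 46.8735 × 5.52 = 258.742 kN.

F ≈ 259 kN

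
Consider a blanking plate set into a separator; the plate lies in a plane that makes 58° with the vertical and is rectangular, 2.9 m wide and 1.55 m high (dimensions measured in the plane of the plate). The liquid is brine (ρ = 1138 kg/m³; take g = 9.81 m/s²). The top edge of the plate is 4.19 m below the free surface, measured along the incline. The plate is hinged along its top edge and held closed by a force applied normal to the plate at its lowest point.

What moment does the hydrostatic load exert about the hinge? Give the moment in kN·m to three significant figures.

M ≈ 108 kN·m

γ = ρg = 1138 × 9.81 / 1000 = 11.16378 kN/m³.
The plate makes 58° with the vertical, i.e. θ = 90° − 58° = 32° to the horizontal. Measuring y along the incline from the free-surface line, vertical depth h = y·sinθ with sinθ = 0.529919.
The centroid lies 1.55/2 = 0.775 m below the top edge, so y_c = 4.19 + 0.775 = 4.965 m and h_c = 4.965 × 0.529919 = 2.63105 m.
A = 2.9 × 1.55 = 4.495 m².
Resultant F = γ·h_c·A = 11.16378 × 2.63105 × 4.495 = 132.029 kN.
I_c = b·h³/12 = 2.9 × 1.55³/12 = 0.899936 m⁴.
Centre of pressure: y_p = y_c + I_c/(y_c·A) = 4.965 + 0.899936/(4.965 × 4.495) = 4.965 + 0.0403239 = 5.00532 m along the plane.
The resultant acts 0.775 + 0.0403239 = 0.815324 m (along the plate) below the hinge at the top edge, so the moment about the hinge is M = F × 0.815324 = 132.029 × 0.815324 = 107.646 kN·m.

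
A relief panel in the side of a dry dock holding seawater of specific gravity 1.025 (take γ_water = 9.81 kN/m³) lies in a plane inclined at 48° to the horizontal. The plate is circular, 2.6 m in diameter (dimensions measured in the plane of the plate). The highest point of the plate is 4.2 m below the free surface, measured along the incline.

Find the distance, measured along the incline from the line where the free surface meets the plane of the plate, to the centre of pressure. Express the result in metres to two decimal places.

γ = 1.025 × 9.81 = 10.05525 kN/m³.
Let θ = 48° be the plate's angle to the horizontal; measure y along the incline from where the plane meets the free surface. Vertical depth h = y·sinθ with sinθ = 0.743145.
The centroid is at the centre, 1.3 m below the top of the plate, so y_c = 4.2 + 1.3 = 5.5 m and h_c = 5.5 × 0.743145 = 4.0873 m.
A = π(1.3)² = 5.30929 m².
Resultant F = γ·h_c·A = 10.05525 × 4.0873 × 5.30929 = 218.206 kN.
I_c = πr⁴/4 = π × 1.3⁴/4 = 2.24318 m⁴.
Centre of pressure: y_p = y_c + I_c/(y_c·A) = 5.5 + 2.24318/(5.5 × 5.30929) = 5.5 + 0.0768184 = 5.57682 m along the plane.

y_p = 5.58 m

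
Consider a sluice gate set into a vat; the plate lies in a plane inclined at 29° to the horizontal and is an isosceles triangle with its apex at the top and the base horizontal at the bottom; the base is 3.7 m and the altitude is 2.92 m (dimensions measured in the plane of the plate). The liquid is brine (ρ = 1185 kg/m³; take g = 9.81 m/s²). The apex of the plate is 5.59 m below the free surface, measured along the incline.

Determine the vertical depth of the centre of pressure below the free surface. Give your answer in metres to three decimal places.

h_p = 3.684 m

γ = ρg = 1185 × 9.81 / 1000 = 11.62485 kN/m³.
Let θ = 29° be the plate's angle to the horizontal; measure y along the incline from where the plane meets the free surface. Vertical depth h = y·sinθ with sinθ = 0.484810.
With the apex up, the centroid sits 2h/3 = 2 × 2.92/3 = 1.94667 m below the apex, so y_c = 5.59 + 1.94667 = 7.53667 m and h_c = 7.53667 × 0.484810 = 3.65385 m.
A = ½ × 3.7 × 2.92 = 5.402 m².
Resultant F = γ·h_c·A = 11.62485 × 3.65385 × 5.402 = 229.452 kN.
I_c = b·h³/36 = 3.7 × 2.92³/36 = 2.55887 m⁴.
Centre of pressure: y_p = y_c + I_c/(y_c·A) = 7.53667 + 2.55887/(7.53667 × 5.402) = 7.53667 + 0.0628513 = 7.59952 m along the plane.
Vertically, h_p = y_p·sinθ = 7.59952 × 0.484810 = 3.68432 m.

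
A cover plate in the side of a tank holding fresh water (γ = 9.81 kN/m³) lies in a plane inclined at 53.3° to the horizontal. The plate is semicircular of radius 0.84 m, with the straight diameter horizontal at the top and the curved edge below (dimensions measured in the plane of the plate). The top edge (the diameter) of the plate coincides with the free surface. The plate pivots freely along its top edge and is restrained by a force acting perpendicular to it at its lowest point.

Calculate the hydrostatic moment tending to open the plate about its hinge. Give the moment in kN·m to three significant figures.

M ≈ 1.54 kN·m

γ = 9.81 kN/m³.
Let θ = 53.3° be the plate's angle to the horizontal; measure y along the incline from where the plane meets the free surface. Vertical depth h = y·sinθ with sinθ = 0.801776.
The centroid of a semicircle lies 4r/(3π) = 0.356507 m from the diameter, here below the top edge, so y_c = 0.356507 m and h_c = 0.356507 × 0.801776 = 0.285839 m.
A = πr²/2 = π × 0.84²/2 = 1.10835 m².
Resultant F = γ·h_c·A = 9.81 × 0.285839 × 1.10835 = 3.1079 kN.
I_c = (π/8 − 8/(9π))·r⁴ = 0.109757 × 0.84⁴ = 0.0546449 m⁴.
Centre of pressure: y_p = y_c + I_c/(y_c·A) = 0.356507 + 0.0546449/(0.356507 × 1.10835) = 0.356507 + 0.138294 = 0.494801 m along the plane.
The resultant acts 0.356507 + 0.138294 = 0.494801 m (along the plate) below the hinge at the top edge, so the moment about the hinge is M = F × 0.494801 = 3.1079 × 0.494801 = 1.53779 kN·m.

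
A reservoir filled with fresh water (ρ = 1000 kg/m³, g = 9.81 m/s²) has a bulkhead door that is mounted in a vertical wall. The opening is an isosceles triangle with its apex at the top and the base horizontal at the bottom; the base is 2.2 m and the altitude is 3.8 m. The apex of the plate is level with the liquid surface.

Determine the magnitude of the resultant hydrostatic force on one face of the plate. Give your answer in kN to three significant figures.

γ = ρg = 1000 × 9.81 = 9810 N/m³ = 9.81 kN/m³.
With the apex up, the centroid sits 2h/3 = 2 × 3.8/3 = 2.53333 m below the apex, so the centroid depth is h_c = 2.53333 m.
A = ½ × 2.2 × 3.8 = 4.18 m².
Resultant F = γ·h_c·A = 9.81 × 2.53333 × 4.18 = 103.881 kN.

F ≈ 104 kN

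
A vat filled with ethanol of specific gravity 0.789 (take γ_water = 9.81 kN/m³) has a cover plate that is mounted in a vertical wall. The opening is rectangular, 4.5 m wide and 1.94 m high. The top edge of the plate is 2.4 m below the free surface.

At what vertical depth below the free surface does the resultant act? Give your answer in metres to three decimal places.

γ = 0.789 × 9.81 = 7.74009 kN/m³.
The centroid lies 1.94/2 = 0.97 m below the top edge, so the centroid depth is h_c = 2.4 + 0.97 = 3.37 m.
A = 4.5 × 1.94 = 8.73 m².
Resultant F = γ·h_c·A = 7.74009 × 3.37 × 8.73 = 227.714 kN.
I_c = b·h³/12 = 4.5 × 1.94³/12 = 2.73802 m⁴.
Centre of pressure: y_p = y_c + I_c/(y_c·A) = 3.37 + 2.73802/(3.37 × 8.73) = 3.37 + 0.0930663 = 3.46307 m along the plane.

h_p = 3.463 m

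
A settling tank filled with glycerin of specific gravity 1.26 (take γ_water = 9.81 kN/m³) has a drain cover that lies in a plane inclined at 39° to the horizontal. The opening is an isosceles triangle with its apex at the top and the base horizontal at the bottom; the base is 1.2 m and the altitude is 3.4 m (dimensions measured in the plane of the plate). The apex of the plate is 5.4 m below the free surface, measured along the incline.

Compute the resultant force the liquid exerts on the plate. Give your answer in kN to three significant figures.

γ = 1.26 × 9.81 = 12.3606 kN/m³.
Let θ = 39° be the plate's angle to the horizontal; measure y along the incline from where the plane meets the free surface. Vertical depth h = y·sinθ with sinθ = 0.629320.
With the apex up, the centroid sits 2h/3 = 2 × 3.4/3 = 2.26667 m below the apex, so y_c = 5.4 + 2.26667 = 7.66667 m and h_c = 7.66667 × 0.629320 = 4.82479 m.
A = ½ × 1.2 × 3.4 = 2.04 m².
Resultant F = γ·h_c·A = 12.3606 × 4.82479 × 2.04 = 121.66 kN.

F ≈ 122 kN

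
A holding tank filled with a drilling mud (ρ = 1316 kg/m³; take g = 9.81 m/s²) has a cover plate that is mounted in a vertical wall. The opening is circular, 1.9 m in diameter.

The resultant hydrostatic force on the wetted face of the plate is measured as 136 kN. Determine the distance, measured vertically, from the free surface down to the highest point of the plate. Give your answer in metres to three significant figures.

d_top ≈ 2.77 m

γ = ρg = 1316 × 9.81 / 1000 = 12.90996 kN/m³.
A = π(0.95)² = 2.83529 m².
From F = γ·h_c·A, the centroid depth is h_c = 136/(12.90996 × 2.83529) = 3.71549 m.
The centroid is at the centre, 0.95 m below the top of the plate, so the highest point sits at h_top = 3.71549 − 0.95 = 2.76549 m below the surface.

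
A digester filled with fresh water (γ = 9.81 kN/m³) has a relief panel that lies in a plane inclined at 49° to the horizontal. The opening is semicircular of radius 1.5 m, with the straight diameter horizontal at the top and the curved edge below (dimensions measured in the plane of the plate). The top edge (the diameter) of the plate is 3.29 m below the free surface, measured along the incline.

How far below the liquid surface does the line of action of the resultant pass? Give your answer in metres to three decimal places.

γ = 9.81 kN/m³.
Let θ = 49° be the plate's angle to the horizontal; measure y along the incline from where the plane meets the free surface. Vertical depth h = y·sinθ with sinθ = 0.754710.
The centroid of a semicircle lies 4r/(3π) = 0.63662 m from the diameter, here below the top edge, so y_c = 3.29 + 0.63662 = 3.92662 m and h_c = 3.92662 × 0.754710 = 2.96346 m.
A = πr²/2 = π × 1.5²/2 = 3.53429 m².
Resultant F = γ·h_c·A = 9.81 × 2.96346 × 3.53429 = 102.747 kN.
I_c = (π/8 − 8/(9π))·r⁴ = 0.109757 × 1.5⁴ = 0.555645 m⁴.
Centre of pressure: y_p = y_c + I_c/(y_c·A) = 3.92662 + 0.555645/(3.92662 × 3.53429) = 3.92662 + 0.0400384 = 3.96666 m along the plane.
Vertically, h_p = y_p·sinθ = 3.96666 × 0.754710 = 2.99368 m.

h_p = 2.994 m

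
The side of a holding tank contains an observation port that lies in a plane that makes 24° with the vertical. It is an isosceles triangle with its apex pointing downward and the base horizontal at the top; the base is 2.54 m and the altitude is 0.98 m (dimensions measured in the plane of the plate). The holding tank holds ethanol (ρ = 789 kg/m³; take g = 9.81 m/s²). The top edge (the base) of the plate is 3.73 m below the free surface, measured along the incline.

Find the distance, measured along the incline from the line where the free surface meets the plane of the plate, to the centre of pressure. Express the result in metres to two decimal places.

y_p = 4.07 m

γ = ρg = 789 × 9.81 / 1000 = 7.74009 kN/m³.
The plate makes 24° with the vertical, i.e. θ = 90° − 24° = 66° to the horizontal. Measuring y along the incline from the free-surface line, vertical depth h = y·sinθ with sinθ = 0.913545.
With the apex down, the centroid sits h/3 = 0.98/3 = 0.326667 m below the base (the top edge), so y_c = 3.73 + 0.326667 = 4.05667 m and h_c = 4.05667 × 0.913545 = 3.70595 m.
A = ½ × 2.54 × 0.98 = 1.2446 m².
Resultant F = γ·h_c·A = 7.74009 × 3.70595 × 1.2446 = 35.7006 kN.
I_c = b·h³/36 = 2.54 × 0.98³/36 = 0.0664063 m⁴.
Centre of pressure: y_p = y_c + I_c/(y_c·A) = 4.05667 + 0.0664063/(4.05667 × 1.2446) = 4.05667 + 0.0131525 = 4.06982 m along the plane.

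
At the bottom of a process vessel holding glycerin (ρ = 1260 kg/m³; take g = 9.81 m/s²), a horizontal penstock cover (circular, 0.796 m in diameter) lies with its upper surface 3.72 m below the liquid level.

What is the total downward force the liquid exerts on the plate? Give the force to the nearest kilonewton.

F ≈ 23 kN

γ = ρg = 1260 × 9.81 / 1000 = 12.3606 kN/m³.
The plate is horizontal, so pressure is uniform at p = γ·h = 12.3606 × 3.72 = 45.9814 kN/m².
A = π(0.398)² = 0.497641 m².
F = p·A = 45.9814 × 0.497641 = 22.8822 kN.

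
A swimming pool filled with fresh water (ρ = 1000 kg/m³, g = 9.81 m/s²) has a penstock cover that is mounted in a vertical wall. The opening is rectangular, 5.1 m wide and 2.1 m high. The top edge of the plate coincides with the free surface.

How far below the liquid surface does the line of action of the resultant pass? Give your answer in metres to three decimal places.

h_p = 1.400 m

γ = ρg = 1000 × 9.81 = 9810 N/m³ = 9.81 kN/m³.
The centroid lies 2.1/2 = 1.05 m below the top edge, so the centroid depth is h_c = 1.05 m.
A = 5.1 × 2.1 = 10.71 m².
Resultant F = γ·h_c·A = 9.81 × 1.05 × 10.71 = 110.318 kN.
I_c = b·h³/12 = 5.1 × 2.1³/12 = 3.93593 m⁴.
Centre of pressure: y_p = y_c + I_c/(y_c·A) = 1.05 + 3.93593/(1.05 × 10.71) = 1.05 + 0.35 = 1.4 m along the plane.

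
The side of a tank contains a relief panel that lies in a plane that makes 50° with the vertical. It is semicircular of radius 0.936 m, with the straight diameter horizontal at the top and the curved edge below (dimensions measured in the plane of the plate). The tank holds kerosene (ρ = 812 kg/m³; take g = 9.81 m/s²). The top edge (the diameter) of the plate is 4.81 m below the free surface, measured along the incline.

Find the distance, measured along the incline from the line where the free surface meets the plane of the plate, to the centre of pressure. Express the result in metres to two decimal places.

y_p = 5.22 m

γ = ρg = 812 × 9.81 / 1000 = 7.96572 kN/m³.
The plate makes 50° with the vertical, i.e. θ = 90° − 50° = 40° to the horizontal. Measuring y along the incline from the free-surface line, vertical depth h = y·sinθ with sinθ = 0.642788.
The centroid of a semicircle lies 4r/(3π) = 0.397251 m from the diameter, here below the top edge, so y_c = 4.81 + 0.397251 = 5.20725 m and h_c = 5.20725 × 0.642788 = 3.34716 m.
A = πr²/2 = π × 0.936²/2 = 1.37617 m².
Resultant F = γ·h_c·A = 7.96572 × 3.34716 × 1.37617 = 36.6922 kN.
I_c = (π/8 − 8/(9π))·r⁴ = 0.109757 × 0.936⁴ = 0.0842433 m⁴.
Centre of pressure: y_p = y_c + I_c/(y_c·A) = 5.20725 + 0.0842433/(5.20725 × 1.37617) = 5.20725 + 0.0117559 = 5.21901 m along the plane.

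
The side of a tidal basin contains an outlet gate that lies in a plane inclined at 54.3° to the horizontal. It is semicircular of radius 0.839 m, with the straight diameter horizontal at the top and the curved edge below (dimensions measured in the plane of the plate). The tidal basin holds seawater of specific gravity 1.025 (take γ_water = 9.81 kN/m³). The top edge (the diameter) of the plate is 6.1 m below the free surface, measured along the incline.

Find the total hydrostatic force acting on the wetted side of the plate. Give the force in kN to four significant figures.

γ = 1.025 × 9.81 = 10.05525 kN/m³.
Let θ = 54.3° be the plate's angle to the horizontal; measure y along the incline from where the plane meets the free surface. Vertical depth h = y·sinθ with sinθ = 0.812084.
The centroid of a semicircle lies 4r/(3π) = 0.356083 m from the diameter, here below the top edge, so y_c = 6.1 + 0.356083 = 6.45608 m and h_c = 6.45608 × 0.812084 = 5.24288 m.
A = πr²/2 = π × 0.839²/2 = 1.10572 m².
Resultant F = γ·h_c·A = 10.05525 × 5.24288 × 1.10572 = 58.2919 kN.

F ≈ 58.29 kN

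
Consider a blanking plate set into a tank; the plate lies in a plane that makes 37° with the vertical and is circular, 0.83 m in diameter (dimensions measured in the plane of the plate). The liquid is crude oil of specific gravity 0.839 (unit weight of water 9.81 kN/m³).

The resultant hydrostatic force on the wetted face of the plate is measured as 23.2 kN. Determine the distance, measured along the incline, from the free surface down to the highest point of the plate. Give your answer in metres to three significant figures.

γ = 0.839 × 9.81 = 8.23059 kN/m³.
A = π(0.415)² = 0.541061 m².
From F = γ·h_c·A, the centroid depth is h_c = 23.2/(8.23059 × 0.541061) = 5.20968 m.
The plate makes 37° with the vertical, i.e. θ = 90° − 37° = 53° to the horizontal. Measuring y along the incline from the free-surface line, vertical depth h = y·sinθ with sinθ = 0.798636.
Along the incline, y_c = h_c/sinθ = 5.20968/0.798636 = 6.52322 m.
The centroid is at the centre, 0.415 m below the top of the plate, so the highest point sits at y_top = 6.52322 − 0.415 = 6.10822 m along the incline.

y_top ≈ 6.11 m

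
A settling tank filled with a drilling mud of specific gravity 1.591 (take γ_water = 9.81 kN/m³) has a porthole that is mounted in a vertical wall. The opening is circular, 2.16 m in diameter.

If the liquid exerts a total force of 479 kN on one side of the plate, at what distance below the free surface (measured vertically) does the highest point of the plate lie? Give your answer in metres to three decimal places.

d_top ≈ 7.295 m

γ = 1.591 × 9.81 = 15.60771 kN/m³.
A = π(1.08)² = 3.66435 m².
From F = γ·h_c·A, the centroid depth is h_c = 479/(15.60771 × 3.66435) = 8.37528 m.
The centroid is at the centre, 1.08 m below the top of the plate, so the highest point sits at h_top = 8.37528 − 1.08 = 7.29528 m below the surface.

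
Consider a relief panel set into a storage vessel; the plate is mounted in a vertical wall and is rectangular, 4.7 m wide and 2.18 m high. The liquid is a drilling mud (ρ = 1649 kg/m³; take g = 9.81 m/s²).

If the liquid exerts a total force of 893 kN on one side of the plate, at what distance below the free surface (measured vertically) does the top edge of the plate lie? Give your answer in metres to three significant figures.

d_top ≈ 4.30 m

γ = ρg = 1649 × 9.81 / 1000 = 16.17669 kN/m³.
A = 4.7 × 2.18 = 10.246 m².
From F = γ·h_c·A, the centroid depth is h_c = 893/(16.17669 × 10.246) = 5.38775 m.
The centroid lies 2.18/2 = 1.09 m below the top edge, so the top edge sits at h_top = 5.38775 − 1.09 = 4.29775 m below the surface.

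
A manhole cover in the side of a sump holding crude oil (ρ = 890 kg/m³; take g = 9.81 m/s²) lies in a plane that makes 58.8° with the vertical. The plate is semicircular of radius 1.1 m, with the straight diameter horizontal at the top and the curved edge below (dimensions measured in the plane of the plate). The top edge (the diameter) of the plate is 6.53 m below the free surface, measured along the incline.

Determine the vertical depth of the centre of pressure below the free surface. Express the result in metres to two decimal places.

γ = ρg = 890 × 9.81 / 1000 = 8.7309 kN/m³.
The plate makes 58.8° with the vertical, i.e. θ = 90° − 58.8° = 31.2° to the horizontal. Measuring y along the incline from the free-surface line, vertical depth h = y·sinθ with sinθ = 0.518027.
The centroid of a semicircle lies 4r/(3π) = 0.466854 m from the diameter, here below the top edge, so y_c = 6.53 + 0.466854 = 6.99685 m and h_c = 6.99685 × 0.518027 = 3.62456 m.
A = πr²/2 = π × 1.1²/2 = 1.90066 m².
Resultant F = γ·h_c·A = 8.7309 × 3.62456 × 1.90066 = 60.1477 kN.
I_c = (π/8 − 8/(9π))·r⁴ = 0.109757 × 1.1⁴ = 0.160695 m⁴.
Centre of pressure: y_p = y_c + I_c/(y_c·A) = 6.99685 + 0.160695/(6.99685 × 1.90066) = 6.99685 + 0.0120836 = 7.00893 m along the plane.
Vertically, h_p = y_p·sinθ = 7.00893 × 0.518027 = 3.63081 m.

h_p = 3.63 m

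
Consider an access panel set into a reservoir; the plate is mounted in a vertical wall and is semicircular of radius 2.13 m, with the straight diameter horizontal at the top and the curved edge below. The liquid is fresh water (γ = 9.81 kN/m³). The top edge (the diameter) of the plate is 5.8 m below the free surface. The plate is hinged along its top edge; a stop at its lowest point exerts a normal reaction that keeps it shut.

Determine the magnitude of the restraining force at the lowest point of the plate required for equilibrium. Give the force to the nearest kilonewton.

P ≈ 209 kN

γ = 9.81 kN/m³.
The centroid of a semicircle lies 4r/(3π) = 0.904 m from the diameter, here below the top edge, so the centroid depth is h_c = 5.8 + 0.904 = 6.704 m.
A = πr²/2 = π × 2.13²/2 = 7.12655 m².
Resultant F = γ·h_c·A = 9.81 × 6.704 × 7.12655 = 468.686 kN.
I_c = (π/8 − 8/(9π))·r⁴ = 0.109757 × 2.13⁴ = 2.25918 m⁴.
Centre of pressure: y_p = y_c + I_c/(y_c·A) = 6.704 + 2.25918/(6.704 × 7.12655) = 6.704 + 0.0472865 = 6.75129 m along the plane.
The resultant acts 0.904 + 0.0472865 = 0.951287 m (along the plate) below the hinge at the top edge, so the moment about the hinge is M = F × 0.951287 = 468.686 × 0.951287 = 445.855 kN·m.
A normal force at the bottom, 2.13 m from the hinge, must supply this moment: P = 445.855/2.13 = 209.322 kN.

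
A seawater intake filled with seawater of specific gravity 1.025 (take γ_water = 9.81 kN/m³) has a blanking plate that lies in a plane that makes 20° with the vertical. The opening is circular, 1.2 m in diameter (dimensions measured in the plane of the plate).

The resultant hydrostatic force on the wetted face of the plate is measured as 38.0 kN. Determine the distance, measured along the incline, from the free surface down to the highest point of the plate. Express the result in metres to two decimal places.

γ = 1.025 × 9.81 = 10.05525 kN/m³.
A = π(0.6)² = 1.13097 m².
From F = γ·h_c·A, the centroid depth is h_c = 38.0/(10.05525 × 1.13097) = 3.34149 m.
The plate makes 20° with the vertical, i.e. θ = 90° − 20° = 70° to the horizontal. Measuring y along the incline from the free-surface line, vertical depth h = y·sinθ with sinθ = 0.939693.
Along the incline, y_c = h_c/sinθ = 3.34149/0.939693 = 3.55594 m.
The centroid is at the centre, 0.6 m below the top of the plate, so the highest point sits at y_top = 3.55594 − 0.6 = 2.95594 m along the incline.

y_top ≈ 2.96 m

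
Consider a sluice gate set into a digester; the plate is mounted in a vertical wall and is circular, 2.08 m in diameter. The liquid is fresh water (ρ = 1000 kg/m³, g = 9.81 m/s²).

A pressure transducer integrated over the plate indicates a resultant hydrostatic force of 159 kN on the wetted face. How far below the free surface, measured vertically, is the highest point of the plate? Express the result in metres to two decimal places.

d_top ≈ 3.73 m

γ = ρg = 1000 × 9.81 = 9810 N/m³ = 9.81 kN/m³.
A = π(1.04)² = 3.39795 m².
From F = γ·h_c·A, the centroid depth is h_c = 159/(9.81 × 3.39795) = 4.76992 m.
The centroid is at the centre, 1.04 m below the top of the plate, so the highest point sits at h_top = 4.76992 − 1.04 = 3.72992 m below the surface.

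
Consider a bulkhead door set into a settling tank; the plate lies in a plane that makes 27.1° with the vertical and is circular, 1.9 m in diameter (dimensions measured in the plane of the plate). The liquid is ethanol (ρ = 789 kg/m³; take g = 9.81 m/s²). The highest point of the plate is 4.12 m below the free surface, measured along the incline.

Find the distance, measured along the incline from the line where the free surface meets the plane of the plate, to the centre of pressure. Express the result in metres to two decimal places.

γ = ρg = 789 × 9.81 / 1000 = 7.74009 kN/m³.
The plate makes 27.1° with the vertical, i.e. θ = 90° − 27.1° = 62.9° to the horizontal. Measuring y along the incline from the free-surface line, vertical depth h = y·sinθ with sinθ = 0.890213.
The centroid is at the centre, 0.95 m below the top of the plate, so y_c = 4.12 + 0.95 = 5.07 m and h_c = 5.07 × 0.890213 = 4.51338 m.
A = π(0.95)² = 2.83529 m².
Resultant F = γ·h_c·A = 7.74009 × 4.51338 × 2.83529 = 99.0479 kN.
I_c = πr⁴/4 = π × 0.95⁴/4 = 0.639712 m⁴.
Centre of pressure: y_p = y_c + I_c/(y_c·A) = 5.07 + 0.639712/(5.07 × 2.83529) = 5.07 + 0.044502 = 5.1145 m along the plane.

y_p = 5.11 m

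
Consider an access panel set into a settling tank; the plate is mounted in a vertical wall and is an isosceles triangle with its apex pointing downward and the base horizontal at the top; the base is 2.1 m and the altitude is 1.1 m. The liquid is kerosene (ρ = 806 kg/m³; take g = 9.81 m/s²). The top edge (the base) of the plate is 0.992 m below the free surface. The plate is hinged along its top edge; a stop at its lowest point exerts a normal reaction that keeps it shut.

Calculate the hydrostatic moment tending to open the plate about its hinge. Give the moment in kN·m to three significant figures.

M ≈ 5.16 kN·m

γ = ρg = 806 × 9.81 / 1000 = 7.90686 kN/m³.
With the apex down, the centroid sits h/3 = 1.1/3 = 0.366667 m below the base (the top edge), so the centroid depth is h_c = 0.992 + 0.366667 = 1.35867 m.
A = ½ × 2.1 × 1.1 = 1.155 m².
Resultant F = γ·h_c·A = 7.90686 × 1.35867 × 1.155 = 12.4079 kN.
I_c = b·h³/36 = 2.1 × 1.1³/36 = 0.0776417 m⁴.
Centre of pressure: y_p = y_c + I_c/(y_c·A) = 1.35867 + 0.0776417/(1.35867 × 1.155) = 1.35867 + 0.0494765 = 1.40815 m along the plane.
The resultant acts 0.366667 + 0.0494765 = 0.416143 m (along the plate) below the hinge at the top edge, so the moment about the hinge is M = F × 0.416143 = 12.4079 × 0.416143 = 5.16346 kN·m.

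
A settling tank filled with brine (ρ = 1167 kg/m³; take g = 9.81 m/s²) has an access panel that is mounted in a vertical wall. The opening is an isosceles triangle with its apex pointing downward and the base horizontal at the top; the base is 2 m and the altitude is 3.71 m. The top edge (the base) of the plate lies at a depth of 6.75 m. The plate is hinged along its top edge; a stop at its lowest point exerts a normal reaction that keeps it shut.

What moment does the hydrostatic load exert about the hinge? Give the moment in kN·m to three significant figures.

M ≈ 452 kN·m

γ = ρg = 1167 × 9.81 / 1000 = 11.44827 kN/m³.
With the apex down, the centroid sits h/3 = 3.71/3 = 1.23667 m below the base (the top edge), so the centroid depth is h_c = 6.75 + 1.23667 = 7.98667 m.
A = ½ × 2 × 3.71 = 3.71 m².
Resultant F = γ·h_c·A = 11.44827 × 7.98667 × 3.71 = 339.218 kN.
I_c = b·h³/36 = 2 × 3.71³/36 = 2.83693 m⁴.
Centre of pressure: y_p = y_c + I_c/(y_c·A) = 7.98667 + 2.83693/(7.98667 × 3.71) = 7.98667 + 0.0957434 = 8.08241 m along the plane.
The resultant acts 1.23667 + 0.0957434 = 1.33241 m (along the plate) below the hinge at the top edge, so the moment about the hinge is M = F × 1.33241 = 339.218 × 1.33241 = 451.977 kN·m.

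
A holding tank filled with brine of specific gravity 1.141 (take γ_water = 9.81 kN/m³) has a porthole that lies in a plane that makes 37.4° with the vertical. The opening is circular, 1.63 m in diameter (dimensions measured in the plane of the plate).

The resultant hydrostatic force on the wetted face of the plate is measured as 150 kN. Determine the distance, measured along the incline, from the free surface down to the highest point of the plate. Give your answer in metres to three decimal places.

y_top ≈ 7.269 m

γ = 1.141 × 9.81 = 11.19321 kN/m³.
A = π(0.815)² = 2.08672 m².
From F = γ·h_c·A, the centroid depth is h_c = 150/(11.19321 × 2.08672) = 6.42203 m.
The plate makes 37.4° with the vertical, i.e. θ = 90° − 37.4° = 52.6° to the horizontal. Measuring y along the incline from the free-surface line, vertical depth h = y·sinθ with sinθ = 0.794415.
Along the incline, y_c = h_c/sinθ = 6.42203/0.794415 = 8.08397 m.
The centroid is at the centre, 0.815 m below the top of the plate, so the highest point sits at y_top = 8.08397 − 0.815 = 7.26897 m along the incline.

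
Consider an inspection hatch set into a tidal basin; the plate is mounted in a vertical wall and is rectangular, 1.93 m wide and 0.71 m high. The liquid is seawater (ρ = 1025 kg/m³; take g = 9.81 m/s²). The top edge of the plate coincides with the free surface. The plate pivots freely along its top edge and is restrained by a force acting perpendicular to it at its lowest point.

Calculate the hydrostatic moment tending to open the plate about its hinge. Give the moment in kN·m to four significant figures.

M ≈ 2.315 kN·m

γ = ρg = 1025 × 9.81 / 1000 = 10.05525 kN/m³.
The centroid lies 0.71/2 = 0.355 m below the top edge, so the centroid depth is h_c = 0.355 m.
A = 1.93 × 0.71 = 1.3703 m².
Resultant F = γ·h_c·A = 10.05525 × 0.355 × 1.3703 = 4.89144 kN.
I_c = b·h³/12 = 1.93 × 0.71³/12 = 0.057564 m⁴.
Centre of pressure: y_p = y_c + I_c/(y_c·A) = 0.355 + 0.057564/(0.355 × 1.3703) = 0.355 + 0.118333 = 0.473333 m along the plane.
The resultant acts 0.355 + 0.118333 = 0.473333 m (along the plate) below the hinge at the top edge, so the moment about the hinge is M = F × 0.473333 = 4.89144 × 0.473333 = 2.31528 kN·m.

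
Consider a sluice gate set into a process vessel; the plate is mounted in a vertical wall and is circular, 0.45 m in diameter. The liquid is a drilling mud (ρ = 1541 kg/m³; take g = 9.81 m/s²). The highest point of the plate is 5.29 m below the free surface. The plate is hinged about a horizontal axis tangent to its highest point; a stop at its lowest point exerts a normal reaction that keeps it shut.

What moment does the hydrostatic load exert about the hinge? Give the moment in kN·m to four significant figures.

M ≈ 3.014 kN·m

γ = ρg = 1541 × 9.81 / 1000 = 15.11721 kN/m³.
The centroid is at the centre, 0.225 m below the top of the plate, so the centroid depth is h_c = 5.29 + 0.225 = 5.515 m.
A = π(0.225)² = 0.159043 m².
Resultant F = γ·h_c·A = 15.11721 × 5.515 × 0.159043 = 13.2596 kN.
I_c = πr⁴/4 = π × 0.225⁴/4 = 0.00201289 m⁴.
Centre of pressure: y_p = y_c + I_c/(y_c·A) = 5.515 + 0.00201289/(5.515 × 0.159043) = 5.515 + 0.00229488 = 5.51729 m along the plane.
The resultant acts 0.225 + 0.00229488 = 0.227295 m (along the plate) below the hinge at the top edge, so the moment about the hinge is M = F × 0.227295 = 13.2596 × 0.227295 = 3.01384 kN·m.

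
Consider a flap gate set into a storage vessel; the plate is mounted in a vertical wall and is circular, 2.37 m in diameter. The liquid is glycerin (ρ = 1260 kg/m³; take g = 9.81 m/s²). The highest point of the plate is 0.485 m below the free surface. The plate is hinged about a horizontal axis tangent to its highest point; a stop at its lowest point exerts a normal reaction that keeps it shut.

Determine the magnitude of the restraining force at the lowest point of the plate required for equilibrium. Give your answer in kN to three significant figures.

P ≈ 53.6 kN

γ = ρg = 1260 × 9.81 / 1000 = 12.3606 kN/m³.
The centroid is at the centre, 1.185 m below the top of the plate, so the centroid depth is h_c = 0.485 + 1.185 = 1.67 m.
A = π(1.185)² = 4.4115 m².
Resultant F = γ·h_c·A = 12.3606 × 1.67 × 4.4115 = 91.0631 kN.
I_c = πr⁴/4 = π × 1.185⁴/4 = 1.54869 m⁴.
Centre of pressure: y_p = y_c + I_c/(y_c·A) = 1.67 + 1.54869/(1.67 × 4.4115) = 1.67 + 0.210214 = 1.88021 m along the plane.
The resultant acts 1.185 + 0.210214 = 1.39521 m (along the plate) below the hinge at the top edge, so the moment about the hinge is M = F × 1.39521 = 91.0631 × 1.39521 = 127.052 kN·m.
A normal force at the bottom, 2.37 m from the hinge, must supply this moment: P = 127.052/2.37 = 53.6084 kN.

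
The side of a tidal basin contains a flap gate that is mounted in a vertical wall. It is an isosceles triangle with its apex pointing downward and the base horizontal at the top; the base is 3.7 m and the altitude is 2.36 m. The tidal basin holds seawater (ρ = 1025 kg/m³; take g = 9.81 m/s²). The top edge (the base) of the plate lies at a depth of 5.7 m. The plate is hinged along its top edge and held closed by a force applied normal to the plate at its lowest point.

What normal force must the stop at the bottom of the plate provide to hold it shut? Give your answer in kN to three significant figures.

γ = ρg = 1025 × 9.81 / 1000 = 10.05525 kN/m³.
With the apex down, the centroid sits h/3 = 2.36/3 = 0.786667 m below the base (the top edge), so the centroid depth is h_c = 5.7 + 0.786667 = 6.48667 m.
A = ½ × 3.7 × 2.36 = 4.366 m².
Resultant F = γ·h_c·A = 10.05525 × 6.48667 × 4.366 = 284.773 kN.
I_c = b·h³/36 = 3.7 × 2.36³/36 = 1.35094 m⁴.
Centre of pressure: y_p = y_c + I_c/(y_c·A) = 6.48667 + 1.35094/(6.48667 × 4.366) = 6.48667 + 0.0477013 = 6.53437 m along the plane.
The resultant acts 0.786667 + 0.0477013 = 0.834368 m (along the plate) below the hinge at the top edge, so the moment about the hinge is M = F × 0.834368 = 284.773 × 0.834368 = 237.605 kN·m.
A normal force at the bottom, 2.36 m from the hinge, must supply this moment: P = 237.605/2.36 = 100.68 kN.

P ≈ 101 kN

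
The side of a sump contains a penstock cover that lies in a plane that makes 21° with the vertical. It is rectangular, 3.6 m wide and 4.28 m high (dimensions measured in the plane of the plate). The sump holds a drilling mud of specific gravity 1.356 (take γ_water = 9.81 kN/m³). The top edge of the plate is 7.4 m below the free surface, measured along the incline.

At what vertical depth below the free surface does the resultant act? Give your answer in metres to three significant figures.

γ = 1.356 × 9.81 = 13.30236 kN/m³.
The plate makes 21° with the vertical, i.e. θ = 90° − 21° = 69° to the horizontal. Measuring y along the incline from the free-surface line, vertical depth h = y·sinθ with sinθ = 0.933580.
The centroid lies 4.28/2 = 2.14 m below the top edge, so y_c = 7.4 + 2.14 = 9.54 m and h_c = 9.54 × 0.933580 = 8.90635 m.
A = 3.6 × 4.28 = 15.408 m².
Resultant F = γ·h_c·A = 13.30236 × 8.90635 × 15.408 = 1825.47 kN.
I_c = b·h³/12 = 3.6 × 4.28³/12 = 23.5208 m⁴.
Centre of pressure: y_p = y_c + I_c/(y_c·A) = 9.54 + 23.5208/(9.54 × 15.408) = 9.54 + 0.160014 = 9.70001 m along the plane.
Vertically, h_p = y_p·sinθ = 9.70001 × 0.933580 = 9.05574 m.

h_p = 9.06 m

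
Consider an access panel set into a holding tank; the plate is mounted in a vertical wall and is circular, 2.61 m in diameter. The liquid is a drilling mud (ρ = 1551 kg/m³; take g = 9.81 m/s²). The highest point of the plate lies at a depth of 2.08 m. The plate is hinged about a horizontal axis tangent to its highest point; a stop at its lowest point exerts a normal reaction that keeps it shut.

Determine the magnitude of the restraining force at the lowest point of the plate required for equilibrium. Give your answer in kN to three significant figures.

γ = ρg = 1551 × 9.81 / 1000 = 15.21531 kN/m³.
The centroid is at the centre, 1.305 m below the top of the plate, so the centroid depth is h_c = 2.08 + 1.305 = 3.385 m.
A = π(1.305)² = 5.35021 m².
Resultant F = γ·h_c·A = 15.21531 × 3.385 × 5.35021 = 275.556 kN.
I_c = πr⁴/4 = π × 1.305⁴/4 = 2.27789 m⁴.
Centre of pressure: y_p = y_c + I_c/(y_c·A) = 3.385 + 2.27789/(3.385 × 5.35021) = 3.385 + 0.125778 = 3.51078 m along the plane.
The resultant acts 1.305 + 0.125778 = 1.43078 m (along the plate) below the hinge at the top edge, so the moment about the hinge is M = F × 1.43078 = 275.556 × 1.43078 = 394.26 kN·m.
A normal force at the bottom, 2.61 m from the hinge, must supply this moment: P = 394.26/2.61 = 151.057 kN.

P ≈ 151 kN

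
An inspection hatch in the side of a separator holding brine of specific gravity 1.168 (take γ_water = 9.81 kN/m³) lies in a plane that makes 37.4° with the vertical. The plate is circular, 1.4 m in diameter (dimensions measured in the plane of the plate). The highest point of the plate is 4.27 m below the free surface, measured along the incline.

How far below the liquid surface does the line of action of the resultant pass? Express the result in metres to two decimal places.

γ = 1.168 × 9.81 = 11.45808 kN/m³.
The plate makes 37.4° with the vertical, i.e. θ = 90° − 37.4° = 52.6° to the horizontal. Measuring y along the incline from the free-surface line, vertical depth h = y·sinθ with sinθ = 0.794415.
The centroid is at the centre, 0.7 m below the top of the plate, so y_c = 4.27 + 0.7 = 4.97 m and h_c = 4.97 × 0.794415 = 3.94824 m.
A = π(0.7)² = 1.53938 m².
Resultant F = γ·h_c·A = 11.45808 × 3.94824 × 1.53938 = 69.6404 kN.
I_c = πr⁴/4 = π × 0.7⁴/4 = 0.188574 m⁴.
Centre of pressure: y_p = y_c + I_c/(y_c·A) = 4.97 + 0.188574/(4.97 × 1.53938) = 4.97 + 0.0246479 = 4.99465 m along the plane.
Vertically, h_p = y_p·sinθ = 4.99465 × 0.794415 = 3.96782 m.

h_p = 3.97 m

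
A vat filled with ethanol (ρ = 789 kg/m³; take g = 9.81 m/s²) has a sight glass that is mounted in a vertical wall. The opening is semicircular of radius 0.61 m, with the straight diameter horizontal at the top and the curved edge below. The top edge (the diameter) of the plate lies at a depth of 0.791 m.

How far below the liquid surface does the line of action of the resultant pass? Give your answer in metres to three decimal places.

h_p = 1.075 m

γ = ρg = 789 × 9.81 / 1000 = 7.74009 kN/m³.
The centroid of a semicircle lies 4r/(3π) = 0.258892 m from the diameter, here below the top edge, so the centroid depth is h_c = 0.791 + 0.258892 = 1.04989 m.
A = πr²/2 = π × 0.61²/2 = 0.584493 m².
Resultant F = γ·h_c·A = 7.74009 × 1.04989 × 0.584493 = 4.74973 kN.
I_c = (π/8 − 8/(9π))·r⁴ = 0.109757 × 0.61⁴ = 0.0151968 m⁴.
Centre of pressure: y_p = y_c + I_c/(y_c·A) = 1.04989 + 0.0151968/(1.04989 × 0.584493) = 1.04989 + 0.0247645 = 1.07465 m along the plane.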